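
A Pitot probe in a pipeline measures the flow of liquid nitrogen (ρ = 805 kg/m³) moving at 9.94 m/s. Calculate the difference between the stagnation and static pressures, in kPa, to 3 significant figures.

At the stagnation point the flow is brought to rest, so Bernoulli gives P_stag − P_static = ½ρv².
ΔP = ½·805·9.94² = 39800 Pa.

ΔP ≈ 39.8 kPa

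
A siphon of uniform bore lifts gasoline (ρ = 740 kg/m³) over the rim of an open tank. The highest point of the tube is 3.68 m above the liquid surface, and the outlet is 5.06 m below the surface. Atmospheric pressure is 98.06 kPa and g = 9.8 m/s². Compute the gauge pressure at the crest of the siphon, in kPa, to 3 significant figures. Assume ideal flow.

The outlet speed comes from Torricelli: v = √(2g·5.06) = 9.96 m/s.
The bore is uniform, so the speed at the crest is the same v. Bernoulli surface→crest: P_atm = P_top + ½ρv² + ρg·h_top.
P_top = 98060 − ½·740·9.96² − 740·9.8·3.68 = 34700 Pa. So P_gauge = P_top − P_atm = -63400 Pa.

P_gauge = -63.4 kPa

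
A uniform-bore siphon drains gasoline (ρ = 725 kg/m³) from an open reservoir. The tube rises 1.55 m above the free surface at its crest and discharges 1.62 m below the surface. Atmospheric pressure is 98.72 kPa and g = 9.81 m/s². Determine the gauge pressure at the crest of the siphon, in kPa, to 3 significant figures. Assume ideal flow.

Bernoulli surface→outlet gives ½v² = g·h_out, so v = √(2·9.81·1.62) = 5.64 m/s.
Continuity keeps v the same throughout the tube; from surface to crest, P_atm + 0 = P_top + ½ρv² + ρg·h_top.
P_top = 98720 − ½·725·5.64² − 725·9.81·1.55 = 76200 Pa. So P_gauge = P_top − P_atm = -22500 Pa.

P_gauge ≈ -22.5 kPa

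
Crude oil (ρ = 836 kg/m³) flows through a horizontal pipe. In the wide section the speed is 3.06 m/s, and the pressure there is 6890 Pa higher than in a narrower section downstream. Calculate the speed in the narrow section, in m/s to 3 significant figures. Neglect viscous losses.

5.08 m/s

Along the level pipe P + ½ρv² is conserved, hence v₂² = v₁² + 2(P₁ − P₂)/ρ.
v₂ = √(3.06² + 2·6890/836) = √(9.36 + 16.5) = 5.08 m/s.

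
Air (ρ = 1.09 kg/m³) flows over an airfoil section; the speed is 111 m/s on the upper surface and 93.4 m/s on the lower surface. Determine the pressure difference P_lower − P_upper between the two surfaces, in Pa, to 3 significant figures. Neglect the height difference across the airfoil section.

Bernoulli (same height): P_lower − P_upper = ½ρ(v_upper² − v_lower²).
ΔP = ½·1.09·(111² − 93.4²) = 1960 Pa.

ΔP ≈ 1960 Pa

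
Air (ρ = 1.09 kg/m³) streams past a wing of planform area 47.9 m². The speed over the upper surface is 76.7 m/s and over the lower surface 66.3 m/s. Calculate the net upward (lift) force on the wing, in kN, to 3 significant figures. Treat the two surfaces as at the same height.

F = 38.8 kN

The faster flow above has the lower pressure; Bernoulli (same height) gives ΔP = ½ρ(v_up² − v_low²).
ΔP = ½·1.09·(76.7² − 66.3²) = 811 Pa.
Lift = ΔP · A = 811 × 47.9 = 38800 N.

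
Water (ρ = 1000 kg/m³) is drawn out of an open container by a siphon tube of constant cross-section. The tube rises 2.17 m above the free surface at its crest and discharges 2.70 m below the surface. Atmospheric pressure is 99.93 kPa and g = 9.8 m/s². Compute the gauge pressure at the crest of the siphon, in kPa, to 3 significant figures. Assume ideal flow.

From the surface to the outlet (both open to atmosphere, surface at rest): v = √(2g·h_out) = √(2·9.8·2.70) = 7.27 m/s.
The bore is uniform, so the speed at the crest is the same v. Bernoulli surface→crest: P_atm = P_top + ½ρv² + ρg·h_top.
P_top = 99930 − ½·1000·7.27² − 1000·9.8·2.17 = 52200 Pa. So P_gauge = P_top − P_atm = -47700 Pa.

P_gauge ≈ -47.7 kPa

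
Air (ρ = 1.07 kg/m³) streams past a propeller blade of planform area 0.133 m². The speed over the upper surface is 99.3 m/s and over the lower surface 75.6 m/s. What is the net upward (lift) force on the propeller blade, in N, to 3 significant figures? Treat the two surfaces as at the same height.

F ≈ 295 N

With equal heights on the two surfaces, Bernoulli gives P_lower − P_upper = ½ρ(v_upper² − v_lower²).
ΔP = ½·1.07·(99.3² − 75.6²) = 2220 Pa.
Lift = ΔP · A = 2220 × 0.133 = 295 N.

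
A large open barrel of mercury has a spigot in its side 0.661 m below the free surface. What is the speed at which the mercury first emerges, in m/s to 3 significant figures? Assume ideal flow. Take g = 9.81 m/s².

The surface is effectively still and both ends are open, so ½v² = gh and v = √(2·9.81·0.661) = 3.60 m/s.

3.60 m/s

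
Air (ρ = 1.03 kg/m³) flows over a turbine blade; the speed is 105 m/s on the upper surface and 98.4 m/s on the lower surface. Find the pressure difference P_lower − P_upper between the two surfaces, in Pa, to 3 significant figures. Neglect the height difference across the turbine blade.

The pressure is lower where the speed is higher: ΔP = ½ρ(v_up² − v_low²).
ΔP = ½·1.03·(105² − 98.4²) = 691 Pa.

ΔP ≈ 691 Pa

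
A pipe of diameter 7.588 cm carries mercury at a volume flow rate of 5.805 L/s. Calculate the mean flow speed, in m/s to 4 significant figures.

Q = 5.805 L/s = 0.005805 m³/s.
v = Q/A = 0.005805 / 0.004522 = 1.284 m/s.

1.284 m/s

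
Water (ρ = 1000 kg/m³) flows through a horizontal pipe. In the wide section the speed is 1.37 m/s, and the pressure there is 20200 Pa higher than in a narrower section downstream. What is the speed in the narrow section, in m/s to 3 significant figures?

Along the level pipe P + ½ρv² is conserved, hence v₂² = v₁² + 2(P₁ − P₂)/ρ.
v₂ = √(1.37² + 2·20200/1000) = √(1.88 + 40.4) = 6.50 m/s.

v₂ ≈ 6.50 m/s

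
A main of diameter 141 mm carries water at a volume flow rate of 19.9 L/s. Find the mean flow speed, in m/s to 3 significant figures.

Q = 19.9 L/s = 0.0199 m³/s.
v = Q/A = 0.0199 / 0.0156 = 1.27 m/s.

v ≈ 1.27 m/s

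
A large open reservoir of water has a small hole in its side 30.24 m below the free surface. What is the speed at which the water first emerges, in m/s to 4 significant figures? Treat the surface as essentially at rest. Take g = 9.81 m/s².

Torricelli's result v = √(2gh) gives v = √(2·9.81·30.24) = 24.36 m/s.

v ≈ 24.36 m/s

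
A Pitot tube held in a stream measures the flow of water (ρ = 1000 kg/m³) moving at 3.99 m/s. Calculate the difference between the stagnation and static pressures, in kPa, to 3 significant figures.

ΔP = 7.96 kPa

Bernoulli between the free stream and the stagnation point: ½ρv² = P_stag − P_static.
ΔP = ½·1000·3.99² = 7960 Pa.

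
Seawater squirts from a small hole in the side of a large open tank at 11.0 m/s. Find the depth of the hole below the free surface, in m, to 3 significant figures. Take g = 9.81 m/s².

h = 6.17 m

Inverting v = √(2gh) gives h = v² / 2g.
h = 11.0²/(2·9.81) = 121/19.62 = 6.17 m.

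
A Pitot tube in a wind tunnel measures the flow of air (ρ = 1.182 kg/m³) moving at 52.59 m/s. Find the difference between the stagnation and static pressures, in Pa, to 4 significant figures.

The dynamic pressure equals the rise in static pressure at the stagnation point: ΔP = ½ρv².
ΔP = ½·1.182·52.59² = 1635 Pa.

ΔP ≈ 1635 Pa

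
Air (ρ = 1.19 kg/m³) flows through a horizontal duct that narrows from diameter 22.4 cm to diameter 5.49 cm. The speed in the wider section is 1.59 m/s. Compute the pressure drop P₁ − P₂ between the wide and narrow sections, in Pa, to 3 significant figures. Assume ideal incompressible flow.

415 Pa

Mass conservation (A₁v₁ = A₂v₂) gives v₂ = 1.59 × 394/23.7 = 26.5 m/s.
The pipe is horizontal, so Bernoulli reduces to P₁ + ½ρv₁² = P₂ + ½ρv₂².
P₁ − P₂ = ½·1.19·(26.5² − 1.59²) = ½·1.19·698 = 415 Pa.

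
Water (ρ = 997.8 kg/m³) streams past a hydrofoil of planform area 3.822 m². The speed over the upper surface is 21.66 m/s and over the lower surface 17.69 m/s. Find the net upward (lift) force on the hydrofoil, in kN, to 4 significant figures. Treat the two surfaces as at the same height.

With equal heights on the two surfaces, Bernoulli gives P_lower − P_upper = ½ρ(v_upper² − v_lower²).
ΔP = ½·997.8·(21.66² − 17.69²) = 77940 Pa.
Lift = ΔP · A = 77940 × 3.822 = 297900 N.

F ≈ 297.9 kN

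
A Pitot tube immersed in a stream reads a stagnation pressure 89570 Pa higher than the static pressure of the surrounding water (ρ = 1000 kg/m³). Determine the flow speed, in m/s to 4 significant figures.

The dynamic pressure equals the rise in static pressure at the stagnation point: ΔP = ½ρv².
v = √(2ΔP/ρ) = √(2·89570/1000) = 13.38 m/s.

v ≈ 13.38 m/s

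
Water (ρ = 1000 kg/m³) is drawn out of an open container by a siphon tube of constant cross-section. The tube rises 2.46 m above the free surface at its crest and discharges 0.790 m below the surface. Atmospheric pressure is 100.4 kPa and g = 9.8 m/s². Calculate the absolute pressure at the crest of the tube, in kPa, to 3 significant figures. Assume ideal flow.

P_top ≈ 68.5 kPa

The outlet speed comes from Torricelli: v = √(2g·0.790) = 3.93 m/s.
Continuity keeps v the same throughout the tube; from surface to crest, P_atm + 0 = P_top + ½ρv² + ρg·h_top.
P_top = 100400 − ½·1000·3.93² − 1000·9.8·2.46 = 68600 Pa.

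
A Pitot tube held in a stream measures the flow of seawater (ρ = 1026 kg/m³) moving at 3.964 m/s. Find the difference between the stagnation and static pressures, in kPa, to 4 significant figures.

ΔP = 8.061 kPa

At the stagnation point the flow is brought to rest, so Bernoulli gives P_stag − P_static = ½ρv².
ΔP = ½·1026·3.964² = 8061 Pa.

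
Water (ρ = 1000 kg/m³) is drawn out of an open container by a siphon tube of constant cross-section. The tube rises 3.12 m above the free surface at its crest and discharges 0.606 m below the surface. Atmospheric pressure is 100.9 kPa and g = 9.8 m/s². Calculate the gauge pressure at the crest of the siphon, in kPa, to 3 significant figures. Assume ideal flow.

P_gauge ≈ -36.5 kPa

From the surface to the outlet (both open to atmosphere, surface at rest): v = √(2g·h_out) = √(2·9.8·0.606) = 3.45 m/s.
With constant cross-section the crest speed equals v; applying Bernoulli from the surface up to the crest, P_top = P_atm − ½ρv² − ρg·h_top.
P_top = 100900 − ½·1000·3.45² − 1000·9.8·3.12 = 64400 Pa. So P_gauge = P_top − P_atm = -36500 Pa.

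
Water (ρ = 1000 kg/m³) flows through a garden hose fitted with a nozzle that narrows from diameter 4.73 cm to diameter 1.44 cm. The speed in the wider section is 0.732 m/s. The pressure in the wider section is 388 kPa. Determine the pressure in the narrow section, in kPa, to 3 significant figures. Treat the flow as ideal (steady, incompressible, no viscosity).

P₂ ≈ 357 kPa

Mass conservation (A₁v₁ = A₂v₂) gives v₂ = 0.732 × 17.6/1.63 = 7.90 m/s.
Bernoulli (h₁ = h₂): P₁ − P₂ = ½ρ(v₂² − v₁²).
P₂ = P₁ − ½ρ(v₂² − v₁²) = 388000 − ½·1000·(7.90² − 0.732²) = 388000 − 30900 = 357000 Pa.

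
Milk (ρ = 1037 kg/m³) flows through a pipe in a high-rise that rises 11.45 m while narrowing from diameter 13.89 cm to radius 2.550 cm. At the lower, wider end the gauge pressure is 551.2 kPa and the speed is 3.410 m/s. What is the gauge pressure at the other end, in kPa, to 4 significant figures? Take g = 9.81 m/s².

By continuity, v₂ = v₁·A₁/A₂ = 3.410·(151.5/20.43) = 25.29 m/s.
Energy conservation along the streamline gives P₂ = P₁ − ½ρ(v₂² − v₁²) − ρg(h₂ − h₁).
P₂ = 551200 + ½·1037·(3.410² − 25.29²) − 1037·9.81·(+11.45) = 551200 + (-325700) − (116500) = 109000 Pa.

P₂ = 109.0 kPa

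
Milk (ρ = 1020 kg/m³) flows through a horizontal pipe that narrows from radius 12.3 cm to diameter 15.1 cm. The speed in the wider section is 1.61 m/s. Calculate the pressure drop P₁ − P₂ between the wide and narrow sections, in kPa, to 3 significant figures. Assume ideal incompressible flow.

Continuity gives A₁v₁ = A₂v₂, so v₂ = (475 cm²)/(179 cm²) × 1.61 m/s = 4.27 m/s.
Along the horizontal streamline, P + ½ρv² is constant.
P₁ − P₂ = ½·1020·(4.27² − 1.61²) = ½·1020·15.7 = 7990 Pa.

ΔP = 7.99 kPa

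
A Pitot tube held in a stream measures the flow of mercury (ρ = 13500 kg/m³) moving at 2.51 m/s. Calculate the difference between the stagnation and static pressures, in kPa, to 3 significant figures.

At the stagnation point the flow is brought to rest, so Bernoulli gives P_stag − P_static = ½ρv².
ΔP = ½·13500·2.51² = 42500 Pa.

42.5 kPa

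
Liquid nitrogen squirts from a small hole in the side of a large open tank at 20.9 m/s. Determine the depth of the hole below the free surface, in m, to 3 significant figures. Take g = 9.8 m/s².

h ≈ 22.3 m

Inverting v = √(2gh) gives h = v² / 2g.
h = 20.9²/(2·9.8) = 437/19.60 = 22.3 m.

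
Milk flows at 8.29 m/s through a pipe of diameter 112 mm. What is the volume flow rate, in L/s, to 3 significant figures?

Q = A·v = 0.00985 m² × 8.29 m/s = 0.0817 m³/s.
Converting: 0.0817 m³/s × 1000 = 81.7 L/s.

Q = 81.7 L/s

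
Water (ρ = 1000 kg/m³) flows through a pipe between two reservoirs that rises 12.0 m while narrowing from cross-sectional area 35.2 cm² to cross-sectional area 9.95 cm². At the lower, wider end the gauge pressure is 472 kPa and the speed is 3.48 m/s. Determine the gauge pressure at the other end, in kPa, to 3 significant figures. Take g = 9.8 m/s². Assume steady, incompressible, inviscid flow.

Continuity gives A₁v₁ = A₂v₂, so v₂ = (35.2 cm²)/(9.95 cm²) × 3.48 m/s = 12.3 m/s.
Bernoulli: P₁ + ½ρv₁² + ρg h₁ = P₂ + ½ρv₂² + ρg h₂, so P₂ = P₁ + ½ρ(v₁² − v₂²) − ρg(h₂ − h₁).
P₂ = 472000 + ½·1000·(3.48² − 12.3²) − 1000·9.8·(+12.0) = 472000 + (-69700) − (118000) = 285000 Pa.

P₂ = 285 kPa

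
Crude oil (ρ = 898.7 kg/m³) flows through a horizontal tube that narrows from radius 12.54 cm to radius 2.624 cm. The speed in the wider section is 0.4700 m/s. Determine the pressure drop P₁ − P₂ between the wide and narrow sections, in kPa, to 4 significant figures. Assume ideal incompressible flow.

ΔP ≈ 51.68 kPa

Continuity gives A₁v₁ = A₂v₂, so v₂ = (494.0 cm²)/(21.63 cm²) × 0.4700 m/s = 10.73 m/s.
The pipe is horizontal, so Bernoulli reduces to P₁ + ½ρv₁² = P₂ + ½ρv₂².
P₁ − P₂ = ½·898.7·(10.73² − 0.4700²) = ½·898.7·115.0 = 51680 Pa.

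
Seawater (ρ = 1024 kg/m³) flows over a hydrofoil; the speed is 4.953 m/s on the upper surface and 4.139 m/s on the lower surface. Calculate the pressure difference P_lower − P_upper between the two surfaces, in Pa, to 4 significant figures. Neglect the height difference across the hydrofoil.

ΔP ≈ 3789 Pa

With negligible Δh, P + ½ρv² is constant, so P_low − P_up = ½ρ(v_up² − v_low²).
ΔP = ½·1024·(4.953² − 4.139²) = 3789 Pa.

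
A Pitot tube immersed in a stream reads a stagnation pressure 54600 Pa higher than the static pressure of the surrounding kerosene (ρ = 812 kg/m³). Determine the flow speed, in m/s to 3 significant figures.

At the stagnation point the flow is brought to rest, so Bernoulli gives P_stag − P_static = ½ρv².
v = √(2ΔP/ρ) = √(2·54600/812) = 11.6 m/s.

11.6 m/s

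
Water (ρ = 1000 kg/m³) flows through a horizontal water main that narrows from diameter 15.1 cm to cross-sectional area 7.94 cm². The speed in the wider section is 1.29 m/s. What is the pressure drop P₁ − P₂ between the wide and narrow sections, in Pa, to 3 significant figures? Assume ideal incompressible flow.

Mass conservation (A₁v₁ = A₂v₂) gives v₂ = 1.29 × 179/7.94 = 29.1 m/s.
Along the horizontal streamline, P + ½ρv² is constant.
P₁ − P₂ = ½·1000·(29.1² − 1.29²) = ½·1000·845 = 422000 Pa.

422000 Pa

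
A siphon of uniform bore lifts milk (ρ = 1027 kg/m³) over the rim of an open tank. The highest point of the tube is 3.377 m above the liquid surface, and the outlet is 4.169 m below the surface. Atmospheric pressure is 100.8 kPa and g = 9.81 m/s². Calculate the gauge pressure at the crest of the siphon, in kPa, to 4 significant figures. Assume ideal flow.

P_gauge = -76.02 kPa

The outlet speed comes from Torricelli: v = √(2g·4.169) = 9.044 m/s.
The bore is uniform, so the speed at the crest is the same v. Bernoulli surface→crest: P_atm = P_top + ½ρv² + ρg·h_top.
P_top = 100800 − ½·1027·9.044² − 1027·9.81·3.377 = 24780 Pa. So P_gauge = P_top − P_atm = -76020 Pa.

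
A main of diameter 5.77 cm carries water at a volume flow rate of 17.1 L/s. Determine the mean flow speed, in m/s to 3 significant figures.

6.54 m/s

Q = 17.1 L/s = 0.0171 m³/s.
v = Q/A = 0.0171 / 0.00261 = 6.54 m/s.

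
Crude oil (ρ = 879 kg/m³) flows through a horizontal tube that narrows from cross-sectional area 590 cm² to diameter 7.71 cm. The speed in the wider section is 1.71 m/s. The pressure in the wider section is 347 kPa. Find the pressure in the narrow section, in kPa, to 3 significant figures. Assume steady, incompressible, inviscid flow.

By continuity, v₂ = v₁·A₁/A₂ = 1.71·(590/46.7) = 21.6 m/s.
Along the horizontal streamline, P + ½ρv² is constant.
P₂ = P₁ − ½ρ(v₂² − v₁²) = 347000 − ½·879·(21.6² − 1.71²) = 347000 − 204000 = 143000 Pa.

P₂ ≈ 143 kPa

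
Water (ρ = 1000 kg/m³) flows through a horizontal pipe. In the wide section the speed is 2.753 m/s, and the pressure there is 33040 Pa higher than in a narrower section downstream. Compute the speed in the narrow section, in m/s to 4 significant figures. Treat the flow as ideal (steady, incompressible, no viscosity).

Horizontal Bernoulli: P₁ + ½ρv₁² = P₂ + ½ρv₂², so v₂² = v₁² + 2(P₁ − P₂)/ρ.
v₂ = √(2.753² + 2·33040/1000) = √(7.579 + 66.08) = 8.582 m/s.

v₂ = 8.582 m/s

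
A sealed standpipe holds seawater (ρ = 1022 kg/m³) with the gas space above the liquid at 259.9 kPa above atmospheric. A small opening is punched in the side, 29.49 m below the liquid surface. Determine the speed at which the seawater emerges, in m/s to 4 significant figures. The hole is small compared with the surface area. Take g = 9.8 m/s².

Take point 1 at the surface (v₁ ≈ 0) and point 2 at the hole (at atmospheric pressure). Bernoulli: P₁ + ρg h = P_atm + ½ρv₂².
With P₁ − P_atm = 259900 Pa, v₂ = √(2gh + 2ΔP/ρ) = √(2·9.8·29.49 + 2·259900/1022) = 32.96 m/s.

v ≈ 32.96 m/s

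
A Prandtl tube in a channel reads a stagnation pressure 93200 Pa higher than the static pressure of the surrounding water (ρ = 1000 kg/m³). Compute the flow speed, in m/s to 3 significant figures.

13.7 m/s

The dynamic pressure equals the rise in static pressure at the stagnation point: ΔP = ½ρv².
v = √(2ΔP/ρ) = √(2·93200/1000) = 13.7 m/s.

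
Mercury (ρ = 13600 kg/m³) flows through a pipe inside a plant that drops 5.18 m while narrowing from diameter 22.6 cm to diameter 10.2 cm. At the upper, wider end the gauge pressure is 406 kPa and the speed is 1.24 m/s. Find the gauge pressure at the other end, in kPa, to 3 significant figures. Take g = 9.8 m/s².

Continuity gives A₁v₁ = A₂v₂, so v₂ = (401 cm²)/(81.7 cm²) × 1.24 m/s = 6.09 m/s.
Applying Bernoulli between the two ends and solving for P₂: P₂ = P₁ + ½ρ(v₁² − v₂²) − ρgΔh.
P₂ = 406000 + ½·13600·(1.24² − 6.09²) − 13600·9.8·(−5.18) = 406000 + (-242000) − (-690000) = 855000 Pa.

P₂ = 855 kPa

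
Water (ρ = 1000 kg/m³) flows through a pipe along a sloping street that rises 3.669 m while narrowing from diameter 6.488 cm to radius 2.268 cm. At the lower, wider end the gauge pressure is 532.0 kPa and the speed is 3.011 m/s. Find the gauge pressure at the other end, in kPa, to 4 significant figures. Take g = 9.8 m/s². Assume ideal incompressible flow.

Mass conservation (A₁v₁ = A₂v₂) gives v₂ = 3.011 × 33.06/16.16 = 6.160 m/s.
Applying Bernoulli between the two ends and solving for P₂: P₂ = P₁ + ½ρ(v₁² − v₂²) − ρgΔh.
P₂ = 532000 + ½·1000·(3.011² − 6.160²) − 1000·9.8·(+3.669) = 532000 + (-14440) − (35960) = 481600 Pa.

P₂ = 481.6 kPa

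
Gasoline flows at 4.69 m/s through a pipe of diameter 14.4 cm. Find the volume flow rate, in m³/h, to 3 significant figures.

Q = A·v = 0.0163 m² × 4.69 m/s = 0.0764 m³/s.
Converting: 0.0764 m³/s × 3600 = 275 m³/h.

Q ≈ 275 m³/h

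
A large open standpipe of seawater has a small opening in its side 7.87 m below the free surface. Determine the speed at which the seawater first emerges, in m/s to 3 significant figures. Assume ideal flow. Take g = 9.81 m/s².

With the surface at rest and both surface and jet at atmospheric pressure, Bernoulli gives ρg h = ½ρv², so v = √(2gh) = √(2·9.81·7.87) = 12.4 m/s.

v ≈ 12.4 m/s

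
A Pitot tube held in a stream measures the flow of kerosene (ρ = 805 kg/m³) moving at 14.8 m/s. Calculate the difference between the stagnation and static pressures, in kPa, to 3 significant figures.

The dynamic pressure equals the rise in static pressure at the stagnation point: ΔP = ½ρv².
ΔP = ½·805·14.8² = 88200 Pa.

ΔP ≈ 88.2 kPa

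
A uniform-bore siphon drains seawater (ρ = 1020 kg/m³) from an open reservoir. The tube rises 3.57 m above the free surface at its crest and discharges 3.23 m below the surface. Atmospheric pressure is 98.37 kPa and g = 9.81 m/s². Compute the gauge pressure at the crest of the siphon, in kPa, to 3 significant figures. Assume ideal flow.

-68.0 kPa

The outlet speed comes from Torricelli: v = √(2g·3.23) = 7.96 m/s.
With constant cross-section the crest speed equals v; applying Bernoulli from the surface up to the crest, P_top = P_atm − ½ρv² − ρg·h_top.
P_top = 98370 − ½·1020·7.96² − 1020·9.81·3.57 = 30300 Pa. So P_gauge = P_top − P_atm = -68000 Pa.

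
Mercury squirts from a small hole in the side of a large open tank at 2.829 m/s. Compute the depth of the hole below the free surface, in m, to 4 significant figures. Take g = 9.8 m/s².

Torricelli: v = √(2gh), so h = v²/(2g).
h = 2.829²/(2·9.8) = 8.003/19.60 = 0.4083 m.

0.4083 m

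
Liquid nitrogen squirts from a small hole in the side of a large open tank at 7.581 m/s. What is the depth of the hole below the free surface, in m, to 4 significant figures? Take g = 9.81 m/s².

Inverting v = √(2gh) gives h = v² / 2g.
h = 7.581²/(2·9.81) = 57.47/19.62 = 2.929 m.

h = 2.929 m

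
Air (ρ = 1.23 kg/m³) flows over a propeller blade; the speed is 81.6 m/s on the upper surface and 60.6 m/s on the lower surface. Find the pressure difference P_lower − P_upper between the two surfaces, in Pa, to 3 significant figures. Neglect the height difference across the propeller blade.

With negligible Δh, P + ½ρv² is constant, so P_low − P_up = ½ρ(v_up² − v_low²).
ΔP = ½·1.23·(81.6² − 60.6²) = 1840 Pa.

ΔP ≈ 1840 Pa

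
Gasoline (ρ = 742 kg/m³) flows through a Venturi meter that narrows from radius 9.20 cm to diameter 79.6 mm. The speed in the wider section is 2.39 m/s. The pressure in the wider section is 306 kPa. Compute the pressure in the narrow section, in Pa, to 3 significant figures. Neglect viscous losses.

By continuity, v₂ = v₁·A₁/A₂ = 2.39·(266/49.8) = 12.8 m/s.
Bernoulli (h₁ = h₂): P₁ − P₂ = ½ρ(v₂² − v₁²).
P₂ = P₁ − ½ρ(v₂² − v₁²) = 306000 − ½·742·(12.8² − 2.39²) = 306000 − 58400 = 248000 Pa.

P₂ ≈ 248000 Pa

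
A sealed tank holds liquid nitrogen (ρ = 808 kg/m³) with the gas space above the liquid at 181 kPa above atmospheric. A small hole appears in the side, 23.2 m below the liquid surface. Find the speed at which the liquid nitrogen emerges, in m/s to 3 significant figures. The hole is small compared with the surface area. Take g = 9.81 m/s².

Take point 1 at the surface (v₁ ≈ 0) and point 2 at the hole (at atmospheric pressure). Bernoulli: P₁ + ρg h = P_atm + ½ρv₂².
With P₁ − P_atm = 181000 Pa, v₂ = √(2gh + 2ΔP/ρ) = √(2·9.81·23.2 + 2·181000/808) = 30.1 m/s.

30.1 m/s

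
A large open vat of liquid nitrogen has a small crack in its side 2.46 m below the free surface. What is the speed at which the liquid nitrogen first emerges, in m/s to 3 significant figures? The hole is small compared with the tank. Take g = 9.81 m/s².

Torricelli's result v = √(2gh) gives v = √(2·9.81·2.46) = 6.95 m/s.

6.95 m/s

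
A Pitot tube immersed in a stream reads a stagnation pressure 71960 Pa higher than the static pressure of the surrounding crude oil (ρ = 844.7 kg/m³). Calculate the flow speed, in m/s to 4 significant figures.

At the stagnation point the flow is brought to rest, so Bernoulli gives P_stag − P_static = ½ρv².
v = √(2ΔP/ρ) = √(2·71960/844.7) = 13.05 m/s.

13.05 m/s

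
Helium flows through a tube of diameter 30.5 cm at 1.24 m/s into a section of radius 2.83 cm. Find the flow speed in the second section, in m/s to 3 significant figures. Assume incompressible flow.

v₂ = 36.0 m/s

Mass conservation (A₁v₁ = A₂v₂) gives v₂ = 1.24 × 731/25.2 = 36.0 m/s.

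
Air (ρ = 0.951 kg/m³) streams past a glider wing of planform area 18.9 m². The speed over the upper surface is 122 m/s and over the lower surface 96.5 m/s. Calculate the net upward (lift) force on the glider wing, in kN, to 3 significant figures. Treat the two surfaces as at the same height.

50.1 kN

With equal heights on the two surfaces, Bernoulli gives P_lower − P_upper = ½ρ(v_upper² − v_lower²).
ΔP = ½·0.951·(122² − 96.5²) = 2650 Pa.
Lift = ΔP · A = 2650 × 18.9 = 50100 N.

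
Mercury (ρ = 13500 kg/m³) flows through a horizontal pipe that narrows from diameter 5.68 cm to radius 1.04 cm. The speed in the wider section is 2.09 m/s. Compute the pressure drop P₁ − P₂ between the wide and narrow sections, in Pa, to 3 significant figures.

Mass conservation (A₁v₁ = A₂v₂) gives v₂ = 2.09 × 25.3/3.40 = 15.6 m/s.
With no height change, Bernoulli's equation is P₁ + ½ρv₁² = P₂ + ½ρv₂².
P₁ − P₂ = ½·13500·(15.6² − 2.09²) = ½·13500·239 = 1610000 Pa.

ΔP ≈ 1610000 Pa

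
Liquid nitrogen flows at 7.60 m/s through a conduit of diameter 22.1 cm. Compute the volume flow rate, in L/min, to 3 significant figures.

Q ≈ 17500 L/min

Q = A·v = 0.0384 m² × 7.60 m/s = 0.292 m³/s.
Converting: 0.292 m³/s × 60000 = 17500 L/min.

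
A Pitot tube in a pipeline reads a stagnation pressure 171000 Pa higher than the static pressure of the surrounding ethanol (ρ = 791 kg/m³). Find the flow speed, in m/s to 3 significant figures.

v ≈ 20.8 m/s

Bernoulli between the free stream and the stagnation point: ½ρv² = P_stag − P_static.
v = √(2ΔP/ρ) = √(2·171000/791) = 20.8 m/s.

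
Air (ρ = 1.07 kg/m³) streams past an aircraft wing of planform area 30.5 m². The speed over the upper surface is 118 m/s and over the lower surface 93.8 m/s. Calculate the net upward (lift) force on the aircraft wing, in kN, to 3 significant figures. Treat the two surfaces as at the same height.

83.6 kN

The faster flow above has the lower pressure; Bernoulli (same height) gives ΔP = ½ρ(v_up² − v_low²).
ΔP = ½·1.07·(118² − 93.8²) = 2740 Pa.
Lift = ΔP · A = 2740 × 30.5 = 83600 N.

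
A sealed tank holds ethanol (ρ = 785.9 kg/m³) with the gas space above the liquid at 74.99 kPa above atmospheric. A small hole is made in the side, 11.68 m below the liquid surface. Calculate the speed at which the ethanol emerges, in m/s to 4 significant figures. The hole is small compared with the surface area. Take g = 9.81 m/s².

v = 20.49 m/s

Take point 1 at the surface (v₁ ≈ 0) and point 2 at the hole (at atmospheric pressure). Bernoulli: P₁ + ρg h = P_atm + ½ρv₂².
With P₁ − P_atm = 74990 Pa, v₂ = √(2gh + 2ΔP/ρ) = √(2·9.81·11.68 + 2·74990/785.9) = 20.49 m/s.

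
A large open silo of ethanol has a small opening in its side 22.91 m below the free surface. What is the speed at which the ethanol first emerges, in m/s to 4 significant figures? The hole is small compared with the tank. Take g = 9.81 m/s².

21.20 m/s

Bernoulli from surface to hole (P equal, v_surface ≈ 0): v = √(2gh) = √(2×9.81×22.91) = 21.20 m/s.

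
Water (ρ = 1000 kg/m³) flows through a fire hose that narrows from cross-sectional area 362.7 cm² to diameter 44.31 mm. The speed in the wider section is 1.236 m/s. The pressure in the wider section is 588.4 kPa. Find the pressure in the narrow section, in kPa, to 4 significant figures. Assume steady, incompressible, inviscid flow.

P₂ = 166.6 kPa

By continuity, v₂ = v₁·A₁/A₂ = 1.236·(362.7/15.42) = 29.07 m/s.
With no height change, Bernoulli's equation is P₁ + ½ρv₁² = P₂ + ½ρv₂².
P₂ = P₁ − ½ρ(v₂² − v₁²) = 588400 − ½·1000·(29.07² − 1.236²) = 588400 − 421800 = 166600 Pa.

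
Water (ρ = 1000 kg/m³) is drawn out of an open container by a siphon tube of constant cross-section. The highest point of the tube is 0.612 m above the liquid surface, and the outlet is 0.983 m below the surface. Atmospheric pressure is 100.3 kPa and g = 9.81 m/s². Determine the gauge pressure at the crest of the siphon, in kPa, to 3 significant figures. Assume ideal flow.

P_gauge = -15.6 kPa

From the surface to the outlet (both open to atmosphere, surface at rest): v = √(2g·h_out) = √(2·9.81·0.983) = 4.39 m/s.
Continuity keeps v the same throughout the tube; from surface to crest, P_atm + 0 = P_top + ½ρv² + ρg·h_top.
P_top = 100300 − ½·1000·4.39² − 1000·9.81·0.612 = 84700 Pa. So P_gauge = P_top − P_atm = -15600 Pa.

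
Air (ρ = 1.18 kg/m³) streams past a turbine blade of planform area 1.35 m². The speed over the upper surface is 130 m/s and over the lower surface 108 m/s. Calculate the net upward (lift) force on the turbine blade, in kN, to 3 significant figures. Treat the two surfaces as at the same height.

From P + ½ρv² = const at equal height, P_low − P_up = ½ρ(v_up² − v_low²).
ΔP = ½·1.18·(130² − 108²) = 3090 Pa.
Lift = ΔP · A = 3090 × 1.35 = 4170 N.

F = 4.17 kN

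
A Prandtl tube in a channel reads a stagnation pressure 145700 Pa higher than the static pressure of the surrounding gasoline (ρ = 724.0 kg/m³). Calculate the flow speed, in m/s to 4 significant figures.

At the stagnation point the flow is brought to rest, so Bernoulli gives P_stag − P_static = ½ρv².
v = √(2ΔP/ρ) = √(2·145700/724.0) = 20.06 m/s.

v ≈ 20.06 m/s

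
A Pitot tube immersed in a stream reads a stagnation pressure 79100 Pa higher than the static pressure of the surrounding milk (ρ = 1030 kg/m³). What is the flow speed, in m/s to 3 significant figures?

v ≈ 12.4 m/s

At the stagnation point the flow is brought to rest, so Bernoulli gives P_stag − P_static = ½ρv².
v = √(2ΔP/ρ) = √(2·79100/1030) = 12.4 m/s.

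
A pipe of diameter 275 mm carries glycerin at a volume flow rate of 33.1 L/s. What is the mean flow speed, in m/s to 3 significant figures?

Q = 33.1 L/s = 0.0331 m³/s.
v = Q/A = 0.0331 / 0.0594 = 0.557 m/s.

v = 0.557 m/s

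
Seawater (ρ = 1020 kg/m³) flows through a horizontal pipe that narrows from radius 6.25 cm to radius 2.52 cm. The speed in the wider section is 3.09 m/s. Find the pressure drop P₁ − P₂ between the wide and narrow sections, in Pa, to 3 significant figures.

ΔP ≈ 179000 Pa

By continuity, v₂ = v₁·A₁/A₂ = 3.09·(123/20.0) = 19.0 m/s.
Bernoulli (h₁ = h₂): P₁ − P₂ = ½ρ(v₂² − v₁²).
P₁ − P₂ = ½·1020·(19.0² − 3.09²) = ½·1020·352 = 179000 Pa.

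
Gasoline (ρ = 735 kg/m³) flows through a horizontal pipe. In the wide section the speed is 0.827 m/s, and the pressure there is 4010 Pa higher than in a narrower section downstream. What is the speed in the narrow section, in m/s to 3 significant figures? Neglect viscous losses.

Horizontal Bernoulli: P₁ + ½ρv₁² = P₂ + ½ρv₂², so v₂² = v₁² + 2(P₁ − P₂)/ρ.
v₂ = √(0.827² + 2·4010/735) = √(0.684 + 10.9) = 3.41 m/s.

v₂ = 3.41 m/s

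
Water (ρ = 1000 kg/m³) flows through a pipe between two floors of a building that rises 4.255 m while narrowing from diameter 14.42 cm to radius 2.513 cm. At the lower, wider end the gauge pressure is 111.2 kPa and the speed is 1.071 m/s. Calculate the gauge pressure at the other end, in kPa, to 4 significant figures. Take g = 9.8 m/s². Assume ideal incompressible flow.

By continuity, v₂ = v₁·A₁/A₂ = 1.071·(163.3/19.84) = 8.816 m/s.
Energy conservation along the streamline gives P₂ = P₁ − ½ρ(v₂² − v₁²) − ρg(h₂ − h₁).
P₂ = 111200 + ½·1000·(1.071² − 8.816²) − 1000·9.8·(+4.255) = 111200 + (-38290) − (41700) = 31210 Pa.

P₂ = 31.21 kPa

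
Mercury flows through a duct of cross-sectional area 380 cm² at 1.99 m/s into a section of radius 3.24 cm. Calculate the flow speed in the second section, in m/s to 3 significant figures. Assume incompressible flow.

The volume flow rate is constant, so v₂ = (A₁/A₂)v₁ = (380/33.0)·1.99 = 22.9 m/s.

v₂ = 22.9 m/s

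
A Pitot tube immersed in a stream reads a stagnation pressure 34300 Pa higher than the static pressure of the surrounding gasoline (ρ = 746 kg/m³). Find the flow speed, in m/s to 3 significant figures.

v ≈ 9.59 m/s

At the stagnation point the flow is brought to rest, so Bernoulli gives P_stag − P_static = ½ρv².
v = √(2ΔP/ρ) = √(2·34300/746) = 9.59 m/s.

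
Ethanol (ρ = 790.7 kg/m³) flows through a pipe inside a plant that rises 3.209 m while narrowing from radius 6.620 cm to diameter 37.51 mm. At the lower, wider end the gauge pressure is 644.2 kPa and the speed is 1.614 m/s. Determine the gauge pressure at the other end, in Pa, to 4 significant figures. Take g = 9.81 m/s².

By continuity, v₂ = v₁·A₁/A₂ = 1.614·(137.7/11.05) = 20.11 m/s.
Applying Bernoulli between the two ends and solving for P₂: P₂ = P₁ + ½ρ(v₁² − v₂²) − ρgΔh.
P₂ = 644200 + ½·790.7·(1.614² − 20.11²) − 790.7·9.81·(+3.209) = 644200 + (-158800) − (24890) = 460500 Pa.

P₂ ≈ 460500 Pa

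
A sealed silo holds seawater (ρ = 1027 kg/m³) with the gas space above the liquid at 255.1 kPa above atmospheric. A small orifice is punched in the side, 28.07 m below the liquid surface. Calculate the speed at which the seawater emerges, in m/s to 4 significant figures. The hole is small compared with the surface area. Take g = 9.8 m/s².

Take point 1 at the surface (v₁ ≈ 0) and point 2 at the hole (at atmospheric pressure). Bernoulli: P₁ + ρg h = P_atm + ½ρv₂².
With P₁ − P_atm = 255100 Pa, v₂ = √(2gh + 2ΔP/ρ) = √(2·9.8·28.07 + 2·255100/1027) = 32.36 m/s.

v = 32.36 m/s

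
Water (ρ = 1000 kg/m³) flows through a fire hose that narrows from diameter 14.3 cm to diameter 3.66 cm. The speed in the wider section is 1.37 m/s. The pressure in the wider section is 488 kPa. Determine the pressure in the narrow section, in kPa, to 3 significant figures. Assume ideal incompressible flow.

P₂ ≈ 270 kPa

Mass conservation (A₁v₁ = A₂v₂) gives v₂ = 1.37 × 161/10.5 = 20.9 m/s.
With no height change, Bernoulli's equation is P₁ + ½ρv₁² = P₂ + ½ρv₂².
P₂ = P₁ − ½ρ(v₂² − v₁²) = 488000 − ½·1000·(20.9² − 1.37²) = 488000 − 218000 = 270000 Pa.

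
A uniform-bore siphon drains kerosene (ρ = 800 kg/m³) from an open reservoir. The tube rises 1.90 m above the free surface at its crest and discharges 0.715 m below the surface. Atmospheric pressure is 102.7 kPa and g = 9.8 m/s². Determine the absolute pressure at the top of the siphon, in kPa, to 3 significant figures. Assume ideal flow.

The outlet speed comes from Torricelli: v = √(2g·0.715) = 3.74 m/s.
Continuity keeps v the same throughout the tube; from surface to crest, P_atm + 0 = P_top + ½ρv² + ρg·h_top.
P_top = 102700 − ½·800·3.74² − 800·9.8·1.90 = 82200 Pa.

P_top ≈ 82.2 kPa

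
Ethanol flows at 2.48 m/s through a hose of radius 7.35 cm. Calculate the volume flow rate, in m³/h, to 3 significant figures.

152 m³/h

Q = A·v = 0.0170 m² × 2.48 m/s = 0.0421 m³/s.
Converting: 0.0421 m³/s × 3600 = 152 m³/h.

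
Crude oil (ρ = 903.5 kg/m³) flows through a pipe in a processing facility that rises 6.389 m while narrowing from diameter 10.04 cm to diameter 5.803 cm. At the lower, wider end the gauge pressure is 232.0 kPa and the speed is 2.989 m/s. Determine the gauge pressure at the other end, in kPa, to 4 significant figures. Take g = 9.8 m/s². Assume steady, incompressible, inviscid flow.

143.3 kPa

By continuity, v₂ = v₁·A₁/A₂ = 2.989·(79.17/26.45) = 8.947 m/s.
Energy conservation along the streamline gives P₂ = P₁ − ½ρ(v₂² − v₁²) − ρg(h₂ − h₁).
P₂ = 232000 + ½·903.5·(2.989² − 8.947²) − 903.5·9.8·(+6.389) = 232000 + (-32130) − (56570) = 143300 Pa.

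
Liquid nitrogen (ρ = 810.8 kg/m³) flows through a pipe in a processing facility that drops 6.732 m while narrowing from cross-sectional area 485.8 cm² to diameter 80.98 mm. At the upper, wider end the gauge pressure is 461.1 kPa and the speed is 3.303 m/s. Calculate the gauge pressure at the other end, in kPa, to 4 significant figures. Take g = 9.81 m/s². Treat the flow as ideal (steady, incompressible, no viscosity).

P₂ ≈ 125.6 kPa

By continuity, v₂ = v₁·A₁/A₂ = 3.303·(485.8/51.50) = 31.15 m/s.
Energy conservation along the streamline gives P₂ = P₁ − ½ρ(v₂² − v₁²) − ρg(h₂ − h₁).
P₂ = 461100 + ½·810.8·(3.303² − 31.15²) − 810.8·9.81·(−6.732) = 461100 + (-389100) − (-53550) = 125600 Pa.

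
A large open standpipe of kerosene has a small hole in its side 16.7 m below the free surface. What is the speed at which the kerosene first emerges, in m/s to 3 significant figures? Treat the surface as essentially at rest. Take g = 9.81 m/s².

Torricelli's result v = √(2gh) gives v = √(2·9.81·16.7) = 18.1 m/s.

v ≈ 18.1 m/s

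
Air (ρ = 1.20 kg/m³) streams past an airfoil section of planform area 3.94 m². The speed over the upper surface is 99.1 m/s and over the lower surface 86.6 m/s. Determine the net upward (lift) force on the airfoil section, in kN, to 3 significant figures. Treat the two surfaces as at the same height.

F ≈ 5.49 kN

From P + ½ρv² = const at equal height, P_low − P_up = ½ρ(v_up² − v_low²).
ΔP = ½·1.20·(99.1² − 86.6²) = 1390 Pa.
Lift = ΔP · A = 1390 × 3.94 = 5490 N.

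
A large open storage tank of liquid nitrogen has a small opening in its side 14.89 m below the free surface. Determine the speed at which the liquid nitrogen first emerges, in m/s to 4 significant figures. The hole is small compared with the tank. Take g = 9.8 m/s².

The surface is effectively still and both ends are open, so ½v² = gh and v = √(2·9.8·14.89) = 17.08 m/s.

17.08 m/s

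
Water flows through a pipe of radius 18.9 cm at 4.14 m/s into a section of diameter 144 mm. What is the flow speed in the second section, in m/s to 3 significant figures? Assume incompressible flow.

By continuity, v₂ = v₁·A₁/A₂ = 4.14·(1120/163) = 28.5 m/s.

v₂ = 28.5 m/s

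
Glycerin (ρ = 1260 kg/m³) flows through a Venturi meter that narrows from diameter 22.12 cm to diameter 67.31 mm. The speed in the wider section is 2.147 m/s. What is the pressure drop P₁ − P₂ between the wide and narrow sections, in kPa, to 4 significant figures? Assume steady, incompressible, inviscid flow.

The volume flow rate is constant, so v₂ = (A₁/A₂)v₁ = (384.3/35.58)·2.147 = 23.19 m/s.
The pipe is horizontal, so Bernoulli reduces to P₁ + ½ρv₁² = P₂ + ½ρv₂².
P₁ − P₂ = ½·1260·(23.19² − 2.147²) = ½·1260·533.0 = 335800 Pa.

ΔP ≈ 335.8 kPa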